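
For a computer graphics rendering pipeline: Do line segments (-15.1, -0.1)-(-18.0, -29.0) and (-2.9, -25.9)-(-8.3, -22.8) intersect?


Cross products: d1=-101.5, d2=63.55, d3=427.4, d4=262.35
d1*d2 < 0 and d3*d4 < 0? no

No, they don't intersect


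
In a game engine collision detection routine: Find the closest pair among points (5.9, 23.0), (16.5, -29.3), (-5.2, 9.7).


d(P0,P1) = 53.3634, d(P0,P2) = 17.3234, d(P1,P2) = 44.6306
Closest: P0 and P2

Closest pair: (5.9, 23.0) and (-5.2, 9.7), distance = 17.3234


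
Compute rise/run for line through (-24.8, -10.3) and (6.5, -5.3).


slope = (y2-y1)/(x2-x1) = ((-5.3)-(-10.3))/(6.5-(-24.8)) = 5/31.3 = 0.1597

0.1597


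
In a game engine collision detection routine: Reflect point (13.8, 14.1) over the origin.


Reflection over origin: (x,y) -> (-x,-y)
(13.8, 14.1) -> (-13.8, -14.1)

(-13.8, -14.1)


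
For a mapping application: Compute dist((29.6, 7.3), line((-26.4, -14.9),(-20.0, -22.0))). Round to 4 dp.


|cross product| = 539.68
|line direction| = sqrt(91.37) = 9.5588
Distance = 539.68/sqrt(91.37) = 56.4592

56.4592


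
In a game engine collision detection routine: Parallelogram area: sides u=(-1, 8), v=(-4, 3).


|u x v| = |(-1)*3 - 8*(-4)|
= |(-3) - (-32)| = 29

29


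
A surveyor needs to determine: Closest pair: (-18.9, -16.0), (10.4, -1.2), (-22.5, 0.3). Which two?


d(P0,P1) = 32.8258, d(P0,P2) = 16.6928, d(P1,P2) = 32.9342
Closest: P0 and P2

Closest pair: (-18.9, -16.0) and (-22.5, 0.3), distance = 16.6928


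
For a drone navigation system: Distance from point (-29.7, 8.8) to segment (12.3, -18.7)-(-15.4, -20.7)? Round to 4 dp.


Project P onto AB: t = 1 (clamped to [0,1])
Closest point on segment: (-15.4, -20.7)
Distance: 32.7832

32.7832


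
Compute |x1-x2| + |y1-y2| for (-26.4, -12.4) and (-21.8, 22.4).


|(-26.4)-(-21.8)| + |(-12.4)-22.4| = 4.6 + 34.8 = 39.4

39.4


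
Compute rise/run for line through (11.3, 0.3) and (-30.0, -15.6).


slope = (y2-y1)/(x2-x1) = ((-15.6)-0.3)/((-30)-11.3) = (-15.9)/(-41.3) = 0.385

0.385


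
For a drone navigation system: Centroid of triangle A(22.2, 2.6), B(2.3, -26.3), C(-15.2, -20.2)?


Centroid = ((x_A+x_B+x_C)/3, (y_A+y_B+y_C)/3)
= ((22.2+2.3+(-15.2))/3, (2.6+(-26.3)+(-20.2))/3)
= (3.1, -14.6333)

(3.1, -14.6333)


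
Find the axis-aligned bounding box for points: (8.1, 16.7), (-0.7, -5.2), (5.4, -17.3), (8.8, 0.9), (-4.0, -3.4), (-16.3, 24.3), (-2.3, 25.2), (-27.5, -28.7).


x range: [-27.5, 8.8]
y range: [-28.7, 25.2]
Bounding box: (-27.5,-28.7) to (8.8,25.2)

(-27.5,-28.7) to (8.8,25.2)


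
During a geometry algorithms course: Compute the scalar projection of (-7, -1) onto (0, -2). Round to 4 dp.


u.v = 2, |v| = sqrt(4) = 2
Scalar projection = u.v / |v| = 2 / sqrt(4) = 1

1


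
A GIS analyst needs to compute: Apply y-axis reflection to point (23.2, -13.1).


Reflection over y-axis: (x,y) -> (-x,y)
(23.2, -13.1) -> (-23.2, -13.1)

(-23.2, -13.1)


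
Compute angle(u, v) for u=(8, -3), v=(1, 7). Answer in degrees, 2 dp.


u.v = -13, |u| = sqrt(73) = 8.544, |v| = sqrt(50) = 7.0711
cos(theta) = u.v/(|u||v|) = -13/sqrt(3650) = -0.215178
theta = acos(-0.215178) = 102.43 degrees

102.43 degrees


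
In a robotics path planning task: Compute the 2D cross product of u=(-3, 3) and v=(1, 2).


u x v = u_x*v_y - u_y*v_x = (-3)*2 - 3*1
= (-6) - 3 = -9

-9


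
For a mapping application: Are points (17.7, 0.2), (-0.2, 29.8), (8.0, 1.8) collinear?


Cross product: ((-0.2)-17.7)*(1.8-0.2) - (29.8-0.2)*(8-17.7)
= 258.48

No, not collinear


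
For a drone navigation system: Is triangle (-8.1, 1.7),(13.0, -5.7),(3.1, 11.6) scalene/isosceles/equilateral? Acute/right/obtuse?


Side lengths squared: AB^2=499.97, BC^2=397.3, CA^2=223.45
Sorted: [223.45, 397.3, 499.97]
By sides: Scalene, By angles: Acute

Scalene, Acute


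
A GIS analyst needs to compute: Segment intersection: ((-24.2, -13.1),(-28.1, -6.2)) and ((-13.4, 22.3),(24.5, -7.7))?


Cross products: d1=-1665.66, d2=-1521.15, d3=-212.58, d4=-357.09
d1*d2 < 0 and d3*d4 < 0? no

No, they don't intersect


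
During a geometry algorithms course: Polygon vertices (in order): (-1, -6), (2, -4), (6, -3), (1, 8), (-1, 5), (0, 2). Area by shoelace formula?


Shoelace sum: ((-1)*(-4) - 2*(-6)) + (2*(-3) - 6*(-4)) + (6*8 - 1*(-3)) + (1*5 - (-1)*8) + ((-1)*2 - 0*5) + (0*(-6) - (-1)*2)
= 98
Area = |98|/2 = 49

49


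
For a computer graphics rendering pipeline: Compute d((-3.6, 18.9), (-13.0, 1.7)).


dx=-9.4, dy=-17.2
d^2 = (-9.4)^2 + (-17.2)^2 = 384.2
d = sqrt(384.2) = 19.601

19.601


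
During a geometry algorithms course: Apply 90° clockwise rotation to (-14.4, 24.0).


90° CW: (x,y) -> (y, -x)
(-14.4,24) -> (24, 14.4)

(24, 14.4)


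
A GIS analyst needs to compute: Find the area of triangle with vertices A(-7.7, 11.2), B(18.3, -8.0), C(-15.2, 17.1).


Area = |x_A(y_B-y_C) + x_B(y_C-y_A) + x_C(y_A-y_B)|/2
= |193.27 + 107.97 + (-291.84)|/2
= 9.4/2 = 4.7

4.7


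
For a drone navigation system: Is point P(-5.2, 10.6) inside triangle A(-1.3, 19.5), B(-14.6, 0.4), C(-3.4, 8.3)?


Cross products: AB x AP = 43.88, BC x BP = 39.98, CA x CP = 24.99
All same sign? yes

Yes, inside


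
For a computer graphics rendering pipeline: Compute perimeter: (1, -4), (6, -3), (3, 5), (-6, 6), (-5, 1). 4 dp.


Sides: (1, -4)->(6, -3): sqrt(26) = 5.09902, (6, -3)->(3, 5): sqrt(73) = 8.544004, (3, 5)->(-6, 6): sqrt(82) = 9.055385, (-6, 6)->(-5, 1): sqrt(26) = 5.09902, (-5, 1)->(1, -4): sqrt(61) = 7.81025
Sum = 35.607679
Perimeter = 35.6077

35.6077


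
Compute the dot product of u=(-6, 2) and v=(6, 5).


u . v = u_x*v_x + u_y*v_y = (-6)*6 + 2*5
= (-36) + 10 = -26

-26


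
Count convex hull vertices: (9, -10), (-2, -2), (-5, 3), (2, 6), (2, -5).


Convex hull vertices (CCW): (-5, 3), (-2, -2), (2, -5), (9, -10), (2, 6)
Count = 5

5


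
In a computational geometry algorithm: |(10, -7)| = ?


|u| = sqrt(10^2 + (-7)^2) = sqrt(149) = 12.2066

12.2066


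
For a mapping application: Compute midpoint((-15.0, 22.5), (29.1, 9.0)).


M = (((-15)+29.1)/2, (22.5+9)/2)
= (7.05, 15.75)

(7.05, 15.75)


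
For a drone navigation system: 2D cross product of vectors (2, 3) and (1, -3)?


u x v = u_x*v_y - u_y*v_x = 2*(-3) - 3*1
= (-6) - 3 = -9

-9


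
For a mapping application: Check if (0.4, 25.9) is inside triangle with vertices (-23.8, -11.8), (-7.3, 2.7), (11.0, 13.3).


Cross products: AB x AP = 271.15, BC x BP = 342.94, CA x CP = -704.54
All same sign? no

No, outside


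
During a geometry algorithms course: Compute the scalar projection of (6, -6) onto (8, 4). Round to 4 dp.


u.v = 24, |v| = sqrt(80) = 8.9443
Scalar projection = u.v / |v| = 24 / sqrt(80) = 2.6833

2.6833


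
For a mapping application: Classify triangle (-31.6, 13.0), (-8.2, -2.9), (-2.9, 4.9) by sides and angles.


Side lengths squared: AB^2=800.37, BC^2=88.93, CA^2=889.3
Sorted: [88.93, 800.37, 889.3]
By sides: Scalene, By angles: Right

Scalene, Right


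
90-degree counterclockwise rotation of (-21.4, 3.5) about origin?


90° CCW: (x,y) -> (-y, x)
(-21.4,3.5) -> (-3.5, -21.4)

(-3.5, -21.4)


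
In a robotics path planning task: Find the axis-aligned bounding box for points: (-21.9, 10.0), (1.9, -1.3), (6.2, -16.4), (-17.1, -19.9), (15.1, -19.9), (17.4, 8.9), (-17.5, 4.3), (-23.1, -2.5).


x range: [-23.1, 17.4]
y range: [-19.9, 10]
Bounding box: (-23.1,-19.9) to (17.4,10)

(-23.1,-19.9) to (17.4,10)


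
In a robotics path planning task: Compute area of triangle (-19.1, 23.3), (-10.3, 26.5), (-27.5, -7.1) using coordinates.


Area = |x_A(y_B-y_C) + x_B(y_C-y_A) + x_C(y_A-y_B)|/2
= |(-641.76) + 313.12 + 88|/2
= 240.64/2 = 120.32

120.32


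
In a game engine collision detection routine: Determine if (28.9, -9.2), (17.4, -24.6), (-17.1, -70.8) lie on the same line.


Cross product: (17.4-28.9)*((-70.8)-(-9.2)) - ((-24.6)-(-9.2))*((-17.1)-28.9)
= 0

Yes, collinear


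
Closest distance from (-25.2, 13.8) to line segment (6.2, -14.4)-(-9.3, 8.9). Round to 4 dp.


Project P onto AB: t = 1 (clamped to [0,1])
Closest point on segment: (-9.3, 8.9)
Distance: 16.6379

16.6379


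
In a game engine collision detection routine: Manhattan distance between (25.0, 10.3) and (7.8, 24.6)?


|25-7.8| + |10.3-24.6| = 17.2 + 14.3 = 31.5

31.5


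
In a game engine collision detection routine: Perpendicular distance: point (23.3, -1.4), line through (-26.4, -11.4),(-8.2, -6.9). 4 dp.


|cross product| = 41.65
|line direction| = sqrt(351.49) = 18.7481
Distance = 41.65/sqrt(351.49) = 2.2216

2.2216


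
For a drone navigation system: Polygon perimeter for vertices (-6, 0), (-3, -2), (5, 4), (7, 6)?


Sides: (-6, 0)->(-3, -2): sqrt(13) = 3.605551, (-3, -2)->(5, 4): sqrt(100) = 10, (5, 4)->(7, 6): sqrt(8) = 2.828427, (7, 6)->(-6, 0): sqrt(205) = 14.317821
Sum = 30.751799
Perimeter = 30.7518

30.7518


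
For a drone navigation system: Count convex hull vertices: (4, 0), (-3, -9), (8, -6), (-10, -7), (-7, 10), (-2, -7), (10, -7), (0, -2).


Convex hull vertices (CCW): (-10, -7), (-3, -9), (10, -7), (4, 0), (-7, 10)
Count = 5

5


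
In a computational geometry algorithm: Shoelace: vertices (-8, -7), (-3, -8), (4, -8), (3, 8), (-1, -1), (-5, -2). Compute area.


Shoelace sum: ((-8)*(-8) - (-3)*(-7)) + ((-3)*(-8) - 4*(-8)) + (4*8 - 3*(-8)) + (3*(-1) - (-1)*8) + ((-1)*(-2) - (-5)*(-1)) + ((-5)*(-7) - (-8)*(-2))
= 176
Area = |176|/2 = 88

88


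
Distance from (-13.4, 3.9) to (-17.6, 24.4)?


dx=-4.2, dy=20.5
d^2 = (-4.2)^2 + 20.5^2 = 437.89
d = sqrt(437.89) = 20.9258

20.9258


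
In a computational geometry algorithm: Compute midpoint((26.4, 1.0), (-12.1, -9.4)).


M = ((26.4+(-12.1))/2, (1+(-9.4))/2)
= (7.15, -4.2)

(7.15, -4.2)


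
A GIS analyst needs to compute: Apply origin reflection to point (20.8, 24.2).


Reflection over origin: (x,y) -> (-x,-y)
(20.8, 24.2) -> (-20.8, -24.2)

(-20.8, -24.2)


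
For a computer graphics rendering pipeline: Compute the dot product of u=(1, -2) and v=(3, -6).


u . v = u_x*v_x + u_y*v_y = 1*3 + (-2)*(-6)
= 3 + 12 = 15

15


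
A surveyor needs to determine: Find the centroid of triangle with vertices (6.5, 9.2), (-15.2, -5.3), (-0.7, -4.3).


Centroid = ((x_A+x_B+x_C)/3, (y_A+y_B+y_C)/3)
= ((6.5+(-15.2)+(-0.7))/3, (9.2+(-5.3)+(-4.3))/3)
= (-3.1333, -0.1333)

(-3.1333, -0.1333)


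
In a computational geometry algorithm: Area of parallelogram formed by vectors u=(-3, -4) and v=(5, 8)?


|u x v| = |(-3)*8 - (-4)*5|
= |(-24) - (-20)| = 4

4


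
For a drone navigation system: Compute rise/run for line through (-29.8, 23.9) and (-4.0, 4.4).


slope = (y2-y1)/(x2-x1) = (4.4-23.9)/((-4)-(-29.8)) = (-19.5)/25.8 = -0.7558

-0.7558


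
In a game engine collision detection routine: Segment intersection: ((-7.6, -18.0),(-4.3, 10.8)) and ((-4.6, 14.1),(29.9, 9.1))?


Cross products: d1=-1122.45, d2=-112.35, d3=19.53, d4=-990.57
d1*d2 < 0 and d3*d4 < 0? no

No, they don't intersect


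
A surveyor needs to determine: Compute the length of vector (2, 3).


|u| = sqrt(2^2 + 3^2) = sqrt(13) = 3.6056

3.6056


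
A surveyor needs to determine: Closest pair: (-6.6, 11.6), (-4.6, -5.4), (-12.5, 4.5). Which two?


d(P0,P1) = 17.1172, d(P0,P2) = 9.2315, d(P1,P2) = 12.6657
Closest: P0 and P2

Closest pair: (-6.6, 11.6) and (-12.5, 4.5), distance = 9.2315


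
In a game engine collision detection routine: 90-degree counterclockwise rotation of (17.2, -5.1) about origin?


90° CCW: (x,y) -> (-y, x)
(17.2,-5.1) -> (5.1, 17.2)

(5.1, 17.2)


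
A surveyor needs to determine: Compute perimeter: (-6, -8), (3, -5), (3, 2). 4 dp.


Sides: (-6, -8)->(3, -5): sqrt(90) = 9.486833, (3, -5)->(3, 2): sqrt(49) = 7, (3, 2)->(-6, -8): sqrt(181) = 13.453624
Sum = 29.940457
Perimeter = 29.9405

29.9405


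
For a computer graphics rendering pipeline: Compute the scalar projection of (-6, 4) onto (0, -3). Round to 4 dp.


u.v = -12, |v| = sqrt(9) = 3
Scalar projection = u.v / |v| = -12 / sqrt(9) = -4

-4


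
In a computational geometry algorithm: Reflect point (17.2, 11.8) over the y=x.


Reflection over y=x: (x,y) -> (y,x)
(17.2, 11.8) -> (11.8, 17.2)

(11.8, 17.2)


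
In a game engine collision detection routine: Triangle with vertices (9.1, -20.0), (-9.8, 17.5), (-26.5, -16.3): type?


Side lengths squared: AB^2=1763.46, BC^2=1421.33, CA^2=1281.05
Sorted: [1281.05, 1421.33, 1763.46]
By sides: Scalene, By angles: Acute

Scalene, Acute


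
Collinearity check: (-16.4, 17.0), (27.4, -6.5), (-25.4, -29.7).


Cross product: (27.4-(-16.4))*((-29.7)-17) - ((-6.5)-17)*((-25.4)-(-16.4))
= -2256.96

No, not collinear


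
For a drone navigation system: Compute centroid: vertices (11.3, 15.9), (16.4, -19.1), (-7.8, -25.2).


Centroid = ((x_A+x_B+x_C)/3, (y_A+y_B+y_C)/3)
= ((11.3+16.4+(-7.8))/3, (15.9+(-19.1)+(-25.2))/3)
= (6.6333, -9.4667)

(6.6333, -9.4667)


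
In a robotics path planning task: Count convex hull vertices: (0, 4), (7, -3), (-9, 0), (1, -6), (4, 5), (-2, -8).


Convex hull vertices (CCW): (-9, 0), (-2, -8), (7, -3), (4, 5), (0, 4)
Count = 5

5


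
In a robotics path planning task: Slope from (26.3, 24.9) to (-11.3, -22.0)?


slope = (y2-y1)/(x2-x1) = ((-22)-24.9)/((-11.3)-26.3) = (-46.9)/(-37.6) = 1.2473

1.2473


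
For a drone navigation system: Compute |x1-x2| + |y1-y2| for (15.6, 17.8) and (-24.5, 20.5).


|15.6-(-24.5)| + |17.8-20.5| = 40.1 + 2.7 = 42.8

42.8


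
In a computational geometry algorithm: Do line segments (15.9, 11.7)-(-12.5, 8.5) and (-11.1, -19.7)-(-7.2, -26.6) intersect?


Cross products: d1=308.76, d2=100.32, d3=805.36, d4=1013.8
d1*d2 < 0 and d3*d4 < 0? no

No, they don't intersect


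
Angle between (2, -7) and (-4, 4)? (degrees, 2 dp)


u.v = -36, |u| = sqrt(53) = 7.2801, |v| = sqrt(32) = 5.6569
cos(theta) = u.v/(|u||v|) = -36/sqrt(1696) = -0.874157
theta = acos(-0.874157) = 150.95 degrees

150.95 degrees


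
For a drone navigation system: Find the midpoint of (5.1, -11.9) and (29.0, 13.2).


M = ((5.1+29)/2, ((-11.9)+13.2)/2)
= (17.05, 0.65)

(17.05, 0.65)


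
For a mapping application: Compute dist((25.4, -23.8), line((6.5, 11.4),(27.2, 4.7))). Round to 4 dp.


|cross product| = 602.01
|line direction| = sqrt(473.38) = 21.7573
Distance = 602.01/sqrt(473.38) = 27.6693

27.6693


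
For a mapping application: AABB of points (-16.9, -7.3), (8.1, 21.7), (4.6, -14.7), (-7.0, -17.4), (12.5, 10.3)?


x range: [-16.9, 12.5]
y range: [-17.4, 21.7]
Bounding box: (-16.9,-17.4) to (12.5,21.7)

(-16.9,-17.4) to (12.5,21.7)


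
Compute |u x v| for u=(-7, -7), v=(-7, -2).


|u x v| = |(-7)*(-2) - (-7)*(-7)|
= |14 - 49| = 35

35


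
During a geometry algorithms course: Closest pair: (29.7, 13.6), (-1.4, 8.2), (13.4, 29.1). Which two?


d(P0,P1) = 31.5653, d(P0,P2) = 22.4931, d(P1,P2) = 25.6096
Closest: P0 and P2

Closest pair: (29.7, 13.6) and (13.4, 29.1), distance = 22.4931


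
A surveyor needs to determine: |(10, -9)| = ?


|u| = sqrt(10^2 + (-9)^2) = sqrt(181) = 13.4536

13.4536


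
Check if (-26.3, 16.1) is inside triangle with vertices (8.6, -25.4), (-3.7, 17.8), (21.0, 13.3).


Cross products: AB x AP = 997.23, BC x BP = -143.69, CA x CP = -1865.23
All same sign? no

No, outside


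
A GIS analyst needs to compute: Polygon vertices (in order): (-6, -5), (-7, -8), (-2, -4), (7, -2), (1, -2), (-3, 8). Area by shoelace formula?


Shoelace sum: ((-6)*(-8) - (-7)*(-5)) + ((-7)*(-4) - (-2)*(-8)) + ((-2)*(-2) - 7*(-4)) + (7*(-2) - 1*(-2)) + (1*8 - (-3)*(-2)) + ((-3)*(-5) - (-6)*8)
= 110
Area = |110|/2 = 55

55


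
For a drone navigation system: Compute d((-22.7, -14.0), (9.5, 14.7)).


dx=32.2, dy=28.7
d^2 = 32.2^2 + 28.7^2 = 1860.53
d = sqrt(1860.53) = 43.1339

43.1339


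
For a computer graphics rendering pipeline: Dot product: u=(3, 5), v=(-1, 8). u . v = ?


u . v = u_x*v_x + u_y*v_y = 3*(-1) + 5*8
= (-3) + 40 = 37

37


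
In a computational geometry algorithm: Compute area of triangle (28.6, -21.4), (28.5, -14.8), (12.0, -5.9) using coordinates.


Area = |x_A(y_B-y_C) + x_B(y_C-y_A) + x_C(y_A-y_B)|/2
= |(-254.54) + 441.75 + (-79.2)|/2
= 108.01/2 = 54.005

54.005


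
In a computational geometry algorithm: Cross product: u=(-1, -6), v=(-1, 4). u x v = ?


u x v = u_x*v_y - u_y*v_x = (-1)*4 - (-6)*(-1)
= (-4) - 6 = -10

-10


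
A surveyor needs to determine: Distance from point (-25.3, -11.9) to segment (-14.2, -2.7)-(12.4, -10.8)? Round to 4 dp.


Project P onto AB: t = 0 (clamped to [0,1])
Closest point on segment: (-14.2, -2.7)
Distance: 14.417

14.417


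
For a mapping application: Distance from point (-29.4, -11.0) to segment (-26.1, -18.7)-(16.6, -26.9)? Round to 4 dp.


Project P onto AB: t = 0 (clamped to [0,1])
Closest point on segment: (-26.1, -18.7)
Distance: 8.3774

8.3774


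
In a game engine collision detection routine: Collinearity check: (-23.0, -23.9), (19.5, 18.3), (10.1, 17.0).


Cross product: (19.5-(-23))*(17-(-23.9)) - (18.3-(-23.9))*(10.1-(-23))
= 341.43

No, not collinear


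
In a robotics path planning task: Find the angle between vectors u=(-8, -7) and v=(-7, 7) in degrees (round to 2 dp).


u.v = 7, |u| = sqrt(113) = 10.6301, |v| = sqrt(98) = 9.8995
cos(theta) = u.v/(|u||v|) = 7/sqrt(11074) = 0.066519
theta = acos(0.066519) = 86.19 degrees

86.19 degrees


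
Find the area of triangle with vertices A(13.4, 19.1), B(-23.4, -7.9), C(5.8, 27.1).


Area = |x_A(y_B-y_C) + x_B(y_C-y_A) + x_C(y_A-y_B)|/2
= |(-469) + (-187.2) + 156.6|/2
= 499.6/2 = 249.8

249.8


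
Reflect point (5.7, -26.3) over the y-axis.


Reflection over y-axis: (x,y) -> (-x,y)
(5.7, -26.3) -> (-5.7, -26.3)

(-5.7, -26.3)


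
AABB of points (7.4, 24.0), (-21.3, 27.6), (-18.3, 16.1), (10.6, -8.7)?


x range: [-21.3, 10.6]
y range: [-8.7, 27.6]
Bounding box: (-21.3,-8.7) to (10.6,27.6)

(-21.3,-8.7) to (10.6,27.6)


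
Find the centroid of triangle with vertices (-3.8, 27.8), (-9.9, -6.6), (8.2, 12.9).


Centroid = ((x_A+x_B+x_C)/3, (y_A+y_B+y_C)/3)
= (((-3.8)+(-9.9)+8.2)/3, (27.8+(-6.6)+12.9)/3)
= (-1.8333, 11.3667)

(-1.8333, 11.3667)


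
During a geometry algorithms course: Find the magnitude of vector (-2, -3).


|u| = sqrt((-2)^2 + (-3)^2) = sqrt(13) = 3.6056

3.6056


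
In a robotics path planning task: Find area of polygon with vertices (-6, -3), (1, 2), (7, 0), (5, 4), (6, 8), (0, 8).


Shoelace sum: ((-6)*2 - 1*(-3)) + (1*0 - 7*2) + (7*4 - 5*0) + (5*8 - 6*4) + (6*8 - 0*8) + (0*(-3) - (-6)*8)
= 117
Area = |117|/2 = 58.5

58.5


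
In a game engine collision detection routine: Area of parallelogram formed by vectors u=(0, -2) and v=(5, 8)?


|u x v| = |0*8 - (-2)*5|
= |0 - (-10)| = 10

10


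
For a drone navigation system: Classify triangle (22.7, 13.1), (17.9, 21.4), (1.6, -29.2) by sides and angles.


Side lengths squared: AB^2=91.93, BC^2=2826.05, CA^2=2234.5
Sorted: [91.93, 2234.5, 2826.05]
By sides: Scalene, By angles: Obtuse

Scalene, Obtuse


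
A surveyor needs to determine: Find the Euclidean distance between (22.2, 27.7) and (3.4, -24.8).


dx=-18.8, dy=-52.5
d^2 = (-18.8)^2 + (-52.5)^2 = 3109.69
d = sqrt(3109.69) = 55.7646

55.7646


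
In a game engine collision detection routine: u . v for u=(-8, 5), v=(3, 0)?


u . v = u_x*v_x + u_y*v_y = (-8)*3 + 5*0
= (-24) + 0 = -24

-24


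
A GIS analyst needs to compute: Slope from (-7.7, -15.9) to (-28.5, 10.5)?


slope = (y2-y1)/(x2-x1) = (10.5-(-15.9))/((-28.5)-(-7.7)) = 26.4/(-20.8) = -1.2692

-1.2692


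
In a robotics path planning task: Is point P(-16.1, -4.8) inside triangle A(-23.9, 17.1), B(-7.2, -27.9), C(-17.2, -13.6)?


Cross products: AB x AP = -14.73, BC x BP = -103.73, CA x CP = -92.73
All same sign? yes

Yes, inside


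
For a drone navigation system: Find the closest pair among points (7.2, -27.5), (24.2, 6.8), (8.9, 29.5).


d(P0,P1) = 38.2817, d(P0,P2) = 57.0253, d(P1,P2) = 27.3748
Closest: P1 and P2

Closest pair: (24.2, 6.8) and (8.9, 29.5), distance = 27.3748


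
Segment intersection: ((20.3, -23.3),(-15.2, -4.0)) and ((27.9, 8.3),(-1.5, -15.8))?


Cross products: d1=745.88, d2=-677.09, d3=-1268.48, d4=154.49
d1*d2 < 0 and d3*d4 < 0? yes

Yes, they intersect


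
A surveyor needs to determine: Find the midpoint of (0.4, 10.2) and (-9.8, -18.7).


M = ((0.4+(-9.8))/2, (10.2+(-18.7))/2)
= (-4.7, -4.25)

(-4.7, -4.25)


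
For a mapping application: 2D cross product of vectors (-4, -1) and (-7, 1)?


u x v = u_x*v_y - u_y*v_x = (-4)*1 - (-1)*(-7)
= (-4) - 7 = -11

-11


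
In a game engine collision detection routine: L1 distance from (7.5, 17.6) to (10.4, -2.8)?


|7.5-10.4| + |17.6-(-2.8)| = 2.9 + 20.4 = 23.3

23.3


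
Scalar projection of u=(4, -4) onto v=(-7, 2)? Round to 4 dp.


u.v = -36, |v| = sqrt(53) = 7.2801
Scalar projection = u.v / |v| = -36 / sqrt(53) = -4.945

-4.945


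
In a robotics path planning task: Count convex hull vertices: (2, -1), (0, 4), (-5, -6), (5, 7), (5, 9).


Convex hull vertices (CCW): (-5, -6), (2, -1), (5, 7), (5, 9), (0, 4)
Count = 5

5


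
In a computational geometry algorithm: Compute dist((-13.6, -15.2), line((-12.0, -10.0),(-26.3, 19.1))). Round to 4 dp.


|cross product| = 120.92
|line direction| = sqrt(1051.3) = 32.4238
Distance = 120.92/sqrt(1051.3) = 3.7294

3.7294


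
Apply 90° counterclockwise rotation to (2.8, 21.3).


90° CCW: (x,y) -> (-y, x)
(2.8,21.3) -> (-21.3, 2.8)

(-21.3, 2.8)


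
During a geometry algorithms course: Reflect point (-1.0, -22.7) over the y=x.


Reflection over y=x: (x,y) -> (y,x)
(-1, -22.7) -> (-22.7, -1)

(-22.7, -1)


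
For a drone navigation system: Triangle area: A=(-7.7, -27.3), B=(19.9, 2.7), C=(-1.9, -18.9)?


Area = |x_A(y_B-y_C) + x_B(y_C-y_A) + x_C(y_A-y_B)|/2
= |(-166.32) + 167.16 + 57|/2
= 57.84/2 = 28.92

28.92


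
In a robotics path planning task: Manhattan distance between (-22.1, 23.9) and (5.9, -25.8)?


|(-22.1)-5.9| + |23.9-(-25.8)| = 28 + 49.7 = 77.7

77.7


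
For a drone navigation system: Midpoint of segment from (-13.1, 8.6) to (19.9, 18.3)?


M = (((-13.1)+19.9)/2, (8.6+18.3)/2)
= (3.4, 13.45)

(3.4, 13.45)


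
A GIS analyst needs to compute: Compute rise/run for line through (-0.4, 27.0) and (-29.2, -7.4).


slope = (y2-y1)/(x2-x1) = ((-7.4)-27)/((-29.2)-(-0.4)) = (-34.4)/(-28.8) = 1.1944

1.1944


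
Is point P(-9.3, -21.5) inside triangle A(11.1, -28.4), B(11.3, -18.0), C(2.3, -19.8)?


Cross products: AB x AP = 213.54, BC x BP = -5.58, CA x CP = -114.72
All same sign? no

No, outside


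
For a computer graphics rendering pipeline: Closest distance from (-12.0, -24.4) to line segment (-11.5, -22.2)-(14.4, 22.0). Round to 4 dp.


Project P onto AB: t = 0 (clamped to [0,1])
Closest point on segment: (-11.5, -22.2)
Distance: 2.2561

2.2561


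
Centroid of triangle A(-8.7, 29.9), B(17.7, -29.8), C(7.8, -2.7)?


Centroid = ((x_A+x_B+x_C)/3, (y_A+y_B+y_C)/3)
= (((-8.7)+17.7+7.8)/3, (29.9+(-29.8)+(-2.7))/3)
= (5.6, -0.8667)

(5.6, -0.8667)


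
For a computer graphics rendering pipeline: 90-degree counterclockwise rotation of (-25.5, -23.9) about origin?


90° CCW: (x,y) -> (-y, x)
(-25.5,-23.9) -> (23.9, -25.5)

(23.9, -25.5)


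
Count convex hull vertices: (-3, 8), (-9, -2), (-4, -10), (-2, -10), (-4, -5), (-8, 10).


Convex hull vertices (CCW): (-9, -2), (-4, -10), (-2, -10), (-3, 8), (-8, 10)
Count = 5

5


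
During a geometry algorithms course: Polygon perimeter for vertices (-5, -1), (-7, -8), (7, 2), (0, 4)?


Sides: (-5, -1)->(-7, -8): sqrt(53) = 7.28011, (-7, -8)->(7, 2): sqrt(296) = 17.204651, (7, 2)->(0, 4): sqrt(53) = 7.28011, (0, 4)->(-5, -1): sqrt(50) = 7.071068
Sum = 38.835939
Perimeter = 38.8359

38.8359


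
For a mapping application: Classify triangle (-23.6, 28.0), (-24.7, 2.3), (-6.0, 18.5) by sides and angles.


Side lengths squared: AB^2=661.7, BC^2=612.13, CA^2=400.01
Sorted: [400.01, 612.13, 661.7]
By sides: Scalene, By angles: Acute

Scalene, Acute


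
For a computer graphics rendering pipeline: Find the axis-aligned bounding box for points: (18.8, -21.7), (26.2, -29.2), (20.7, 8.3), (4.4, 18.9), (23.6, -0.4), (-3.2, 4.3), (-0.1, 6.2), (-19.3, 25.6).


x range: [-19.3, 26.2]
y range: [-29.2, 25.6]
Bounding box: (-19.3,-29.2) to (26.2,25.6)

(-19.3,-29.2) to (26.2,25.6)


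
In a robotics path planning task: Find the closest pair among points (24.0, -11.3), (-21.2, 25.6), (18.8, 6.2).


d(P0,P1) = 58.3494, d(P0,P2) = 18.2562, d(P1,P2) = 44.4563
Closest: P0 and P2

Closest pair: (24.0, -11.3) and (18.8, 6.2), distance = 18.2562


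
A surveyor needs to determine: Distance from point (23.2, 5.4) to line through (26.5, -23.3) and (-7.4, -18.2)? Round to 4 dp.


|cross product| = 956.1
|line direction| = sqrt(1175.22) = 34.2815
Distance = 956.1/sqrt(1175.22) = 27.8897

27.8897


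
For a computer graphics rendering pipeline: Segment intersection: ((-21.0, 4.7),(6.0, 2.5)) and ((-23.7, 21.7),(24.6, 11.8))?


Cross products: d1=-794.37, d2=-633.33, d3=453.06, d4=292.02
d1*d2 < 0 and d3*d4 < 0? no

No, they don't intersect


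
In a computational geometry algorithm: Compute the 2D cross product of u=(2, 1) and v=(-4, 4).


u x v = u_x*v_y - u_y*v_x = 2*4 - 1*(-4)
= 8 - (-4) = 12

12


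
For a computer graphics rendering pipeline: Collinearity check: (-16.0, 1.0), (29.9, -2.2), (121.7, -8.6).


Cross product: (29.9-(-16))*((-8.6)-1) - ((-2.2)-1)*(121.7-(-16))
= 0

Yes, collinear


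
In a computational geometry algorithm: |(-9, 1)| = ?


|u| = sqrt((-9)^2 + 1^2) = sqrt(82) = 9.0554

9.0554


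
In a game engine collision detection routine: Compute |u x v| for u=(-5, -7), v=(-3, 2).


|u x v| = |(-5)*2 - (-7)*(-3)|
= |(-10) - 21| = 31

31


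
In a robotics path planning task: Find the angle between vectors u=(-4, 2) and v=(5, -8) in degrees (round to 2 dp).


u.v = -36, |u| = sqrt(20) = 4.4721, |v| = sqrt(89) = 9.434
cos(theta) = u.v/(|u||v|) = -36/sqrt(1780) = -0.853282
theta = acos(-0.853282) = 148.57 degrees

148.57 degrees


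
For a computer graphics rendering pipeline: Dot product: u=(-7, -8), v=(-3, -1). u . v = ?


u . v = u_x*v_x + u_y*v_y = (-7)*(-3) + (-8)*(-1)
= 21 + 8 = 29

29


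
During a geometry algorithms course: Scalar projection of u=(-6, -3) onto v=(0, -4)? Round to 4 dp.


u.v = 12, |v| = sqrt(16) = 4
Scalar projection = u.v / |v| = 12 / sqrt(16) = 3

3


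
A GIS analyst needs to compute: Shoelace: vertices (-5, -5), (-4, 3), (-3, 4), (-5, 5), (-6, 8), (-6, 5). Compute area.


Shoelace sum: ((-5)*3 - (-4)*(-5)) + ((-4)*4 - (-3)*3) + ((-3)*5 - (-5)*4) + ((-5)*8 - (-6)*5) + ((-6)*5 - (-6)*8) + ((-6)*(-5) - (-5)*5)
= 26
Area = |26|/2 = 13

13


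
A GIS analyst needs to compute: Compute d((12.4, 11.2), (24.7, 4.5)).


dx=12.3, dy=-6.7
d^2 = 12.3^2 + (-6.7)^2 = 196.18
d = sqrt(196.18) = 14.0064

14.0064


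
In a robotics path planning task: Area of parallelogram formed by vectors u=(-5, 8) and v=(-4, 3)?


|u x v| = |(-5)*3 - 8*(-4)|
= |(-15) - (-32)| = 17

17


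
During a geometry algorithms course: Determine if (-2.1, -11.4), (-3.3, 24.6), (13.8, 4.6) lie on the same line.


Cross product: ((-3.3)-(-2.1))*(4.6-(-11.4)) - (24.6-(-11.4))*(13.8-(-2.1))
= -591.6

No, not collinear


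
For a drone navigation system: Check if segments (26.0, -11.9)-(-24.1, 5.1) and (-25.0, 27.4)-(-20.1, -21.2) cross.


Cross products: d1=2286.03, d2=-65.53, d3=-1101.93, d4=1249.63
d1*d2 < 0 and d3*d4 < 0? yes

Yes, they intersect


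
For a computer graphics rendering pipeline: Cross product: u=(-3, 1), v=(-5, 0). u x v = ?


u x v = u_x*v_y - u_y*v_x = (-3)*0 - 1*(-5)
= 0 - (-5) = 5

5


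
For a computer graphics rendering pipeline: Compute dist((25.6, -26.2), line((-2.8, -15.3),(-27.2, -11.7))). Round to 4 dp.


|cross product| = 163.72
|line direction| = sqrt(608.32) = 24.6641
Distance = 163.72/sqrt(608.32) = 6.638

6.638


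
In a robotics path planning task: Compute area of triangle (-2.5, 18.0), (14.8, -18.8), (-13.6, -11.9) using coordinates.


Area = |x_A(y_B-y_C) + x_B(y_C-y_A) + x_C(y_A-y_B)|/2
= |17.25 + (-442.52) + (-500.48)|/2
= 925.75/2 = 462.875

462.875


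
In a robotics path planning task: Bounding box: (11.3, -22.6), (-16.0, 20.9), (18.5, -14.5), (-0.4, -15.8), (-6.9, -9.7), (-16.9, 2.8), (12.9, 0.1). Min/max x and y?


x range: [-16.9, 18.5]
y range: [-22.6, 20.9]
Bounding box: (-16.9,-22.6) to (18.5,20.9)

(-16.9,-22.6) to (18.5,20.9)


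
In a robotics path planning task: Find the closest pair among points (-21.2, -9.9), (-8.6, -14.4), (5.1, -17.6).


d(P0,P1) = 13.3795, d(P0,P2) = 27.404, d(P1,P2) = 14.0688
Closest: P0 and P1

Closest pair: (-21.2, -9.9) and (-8.6, -14.4), distance = 13.3795


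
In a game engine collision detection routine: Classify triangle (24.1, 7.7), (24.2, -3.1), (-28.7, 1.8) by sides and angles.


Side lengths squared: AB^2=116.65, BC^2=2822.42, CA^2=2822.65
Sorted: [116.65, 2822.42, 2822.65]
By sides: Scalene, By angles: Acute

Scalene, Acute


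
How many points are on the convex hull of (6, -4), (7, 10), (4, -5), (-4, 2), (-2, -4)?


Convex hull vertices (CCW): (-4, 2), (-2, -4), (4, -5), (6, -4), (7, 10)
Count = 5

5


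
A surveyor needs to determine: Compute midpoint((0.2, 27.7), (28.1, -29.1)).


M = ((0.2+28.1)/2, (27.7+(-29.1))/2)
= (14.15, -0.7)

(14.15, -0.7)


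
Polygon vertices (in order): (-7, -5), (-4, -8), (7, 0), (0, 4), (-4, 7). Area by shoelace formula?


Shoelace sum: ((-7)*(-8) - (-4)*(-5)) + ((-4)*0 - 7*(-8)) + (7*4 - 0*0) + (0*7 - (-4)*4) + ((-4)*(-5) - (-7)*7)
= 205
Area = |205|/2 = 102.5

102.5


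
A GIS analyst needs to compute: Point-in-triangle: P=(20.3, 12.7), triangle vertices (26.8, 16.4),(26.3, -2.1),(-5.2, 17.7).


Cross products: AB x AP = -118.4, BC x BP = -347.4, CA x CP = -126.85
All same sign? yes

Yes, inside


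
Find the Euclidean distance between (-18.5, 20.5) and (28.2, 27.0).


dx=46.7, dy=6.5
d^2 = 46.7^2 + 6.5^2 = 2223.14
d = sqrt(2223.14) = 47.1502

47.1502


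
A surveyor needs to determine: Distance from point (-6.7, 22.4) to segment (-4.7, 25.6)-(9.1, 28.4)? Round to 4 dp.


Project P onto AB: t = 0 (clamped to [0,1])
Closest point on segment: (-4.7, 25.6)
Distance: 3.7736

3.7736


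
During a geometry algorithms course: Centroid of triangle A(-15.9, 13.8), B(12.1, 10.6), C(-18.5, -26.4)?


Centroid = ((x_A+x_B+x_C)/3, (y_A+y_B+y_C)/3)
= (((-15.9)+12.1+(-18.5))/3, (13.8+10.6+(-26.4))/3)
= (-7.4333, -0.6667)

(-7.4333, -0.6667)


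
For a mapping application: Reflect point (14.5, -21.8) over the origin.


Reflection over origin: (x,y) -> (-x,-y)
(14.5, -21.8) -> (-14.5, 21.8)

(-14.5, 21.8)


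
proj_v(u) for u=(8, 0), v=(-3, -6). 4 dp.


u.v = -24, |v| = sqrt(45) = 6.7082
Scalar projection = u.v / |v| = -24 / sqrt(45) = -3.5777

-3.5777


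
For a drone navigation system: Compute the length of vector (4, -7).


|u| = sqrt(4^2 + (-7)^2) = sqrt(65) = 8.0623

8.0623


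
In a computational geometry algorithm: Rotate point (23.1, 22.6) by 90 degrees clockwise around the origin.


90° CW: (x,y) -> (y, -x)
(23.1,22.6) -> (22.6, -23.1)

(22.6, -23.1)


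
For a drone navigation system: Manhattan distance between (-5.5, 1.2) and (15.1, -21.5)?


|(-5.5)-15.1| + |1.2-(-21.5)| = 20.6 + 22.7 = 43.3

43.3


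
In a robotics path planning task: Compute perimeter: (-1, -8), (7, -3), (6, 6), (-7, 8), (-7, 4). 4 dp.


Sides: (-1, -8)->(7, -3): sqrt(89) = 9.433981, (7, -3)->(6, 6): sqrt(82) = 9.055385, (6, 6)->(-7, 8): sqrt(173) = 13.152946, (-7, 8)->(-7, 4): sqrt(16) = 4, (-7, 4)->(-1, -8): sqrt(180) = 13.416408
Sum = 49.05872
Perimeter = 49.0587

49.0587


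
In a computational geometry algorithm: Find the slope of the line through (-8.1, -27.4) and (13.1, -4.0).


slope = (y2-y1)/(x2-x1) = ((-4)-(-27.4))/(13.1-(-8.1)) = 23.4/21.2 = 1.1038

1.1038


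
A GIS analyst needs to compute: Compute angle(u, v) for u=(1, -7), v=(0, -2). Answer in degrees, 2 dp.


u.v = 14, |u| = sqrt(50) = 7.0711, |v| = sqrt(4) = 2
cos(theta) = u.v/(|u||v|) = 14/sqrt(200) = 0.989949
theta = acos(0.989949) = 8.13 degrees

8.13 degrees


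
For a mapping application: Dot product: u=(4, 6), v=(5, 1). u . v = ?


u . v = u_x*v_x + u_y*v_y = 4*5 + 6*1
= 20 + 6 = 26

26


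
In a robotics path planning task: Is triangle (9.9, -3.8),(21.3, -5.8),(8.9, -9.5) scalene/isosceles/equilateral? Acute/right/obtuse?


Side lengths squared: AB^2=133.96, BC^2=167.45, CA^2=33.49
Sorted: [33.49, 133.96, 167.45]
By sides: Scalene, By angles: Right

Scalene, Right


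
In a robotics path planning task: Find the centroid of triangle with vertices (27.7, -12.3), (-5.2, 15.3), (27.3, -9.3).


Centroid = ((x_A+x_B+x_C)/3, (y_A+y_B+y_C)/3)
= ((27.7+(-5.2)+27.3)/3, ((-12.3)+15.3+(-9.3))/3)
= (16.6, -2.1)

(16.6, -2.1)


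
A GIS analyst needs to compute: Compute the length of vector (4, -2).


|u| = sqrt(4^2 + (-2)^2) = sqrt(20) = 4.4721

4.4721


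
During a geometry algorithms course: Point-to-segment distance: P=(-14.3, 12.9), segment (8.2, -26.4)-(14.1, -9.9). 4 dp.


Project P onto AB: t = 1 (clamped to [0,1])
Closest point on segment: (14.1, -9.9)
Distance: 36.4198

36.4198


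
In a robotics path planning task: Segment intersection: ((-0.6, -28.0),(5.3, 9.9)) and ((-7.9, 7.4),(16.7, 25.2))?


Cross products: d1=-1000.78, d2=-173.46, d3=485.53, d4=-341.79
d1*d2 < 0 and d3*d4 < 0? no

No, they don't intersect


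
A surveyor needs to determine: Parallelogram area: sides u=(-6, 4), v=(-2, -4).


|u x v| = |(-6)*(-4) - 4*(-2)|
= |24 - (-8)| = 32

32


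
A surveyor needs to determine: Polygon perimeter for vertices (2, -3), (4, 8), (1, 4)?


Sides: (2, -3)->(4, 8): sqrt(125) = 11.18034, (4, 8)->(1, 4): sqrt(25) = 5, (1, 4)->(2, -3): sqrt(50) = 7.071068
Sum = 23.251408
Perimeter = 23.2514

23.2514


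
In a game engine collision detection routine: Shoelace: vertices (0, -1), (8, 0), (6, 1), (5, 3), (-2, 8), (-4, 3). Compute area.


Shoelace sum: (0*0 - 8*(-1)) + (8*1 - 6*0) + (6*3 - 5*1) + (5*8 - (-2)*3) + ((-2)*3 - (-4)*8) + ((-4)*(-1) - 0*3)
= 105
Area = |105|/2 = 52.5

52.5


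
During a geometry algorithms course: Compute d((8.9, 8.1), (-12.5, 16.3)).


dx=-21.4, dy=8.2
d^2 = (-21.4)^2 + 8.2^2 = 525.2
d = sqrt(525.2) = 22.9172

22.9172


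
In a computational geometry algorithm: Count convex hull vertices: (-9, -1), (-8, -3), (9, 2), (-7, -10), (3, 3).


Convex hull vertices (CCW): (-9, -1), (-7, -10), (9, 2), (3, 3)
Count = 4

4


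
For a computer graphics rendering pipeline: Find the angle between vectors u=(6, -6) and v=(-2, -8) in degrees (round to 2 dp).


u.v = 36, |u| = sqrt(72) = 8.4853, |v| = sqrt(68) = 8.2462
cos(theta) = u.v/(|u||v|) = 36/sqrt(4896) = 0.514496
theta = acos(0.514496) = 59.04 degrees

59.04 degrees


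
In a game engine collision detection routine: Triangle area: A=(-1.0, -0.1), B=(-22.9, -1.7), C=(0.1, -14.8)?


Area = |x_A(y_B-y_C) + x_B(y_C-y_A) + x_C(y_A-y_B)|/2
= |(-13.1) + 336.63 + 0.16|/2
= 323.69/2 = 161.845

161.845


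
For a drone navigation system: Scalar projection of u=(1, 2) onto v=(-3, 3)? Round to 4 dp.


u.v = 3, |v| = sqrt(18) = 4.2426
Scalar projection = u.v / |v| = 3 / sqrt(18) = 0.7071

0.7071


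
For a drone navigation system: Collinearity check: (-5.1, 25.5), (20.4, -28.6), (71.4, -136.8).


Cross product: (20.4-(-5.1))*((-136.8)-25.5) - ((-28.6)-25.5)*(71.4-(-5.1))
= 0

Yes, collinear


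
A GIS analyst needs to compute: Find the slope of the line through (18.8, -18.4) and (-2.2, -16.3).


slope = (y2-y1)/(x2-x1) = ((-16.3)-(-18.4))/((-2.2)-18.8) = 2.1/(-21) = -0.1

-0.1


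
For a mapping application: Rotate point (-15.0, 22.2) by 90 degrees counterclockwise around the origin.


90° CCW: (x,y) -> (-y, x)
(-15,22.2) -> (-22.2, -15)

(-22.2, -15)


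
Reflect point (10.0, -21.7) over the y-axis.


Reflection over y-axis: (x,y) -> (-x,y)
(10, -21.7) -> (-10, -21.7)

(-10, -21.7)


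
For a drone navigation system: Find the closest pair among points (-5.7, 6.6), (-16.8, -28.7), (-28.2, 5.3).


d(P0,P1) = 37.0041, d(P0,P2) = 22.5375, d(P1,P2) = 35.8603
Closest: P0 and P2

Closest pair: (-5.7, 6.6) and (-28.2, 5.3), distance = 22.5375


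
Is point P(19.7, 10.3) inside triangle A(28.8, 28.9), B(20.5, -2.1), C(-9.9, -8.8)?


Cross products: AB x AP = -127.72, BC x BP = -382.32, CA x CP = -376.75
All same sign? yes

Yes, inside


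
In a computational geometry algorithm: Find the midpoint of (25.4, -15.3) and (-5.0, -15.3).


M = ((25.4+(-5))/2, ((-15.3)+(-15.3))/2)
= (10.2, -15.3)

(10.2, -15.3)


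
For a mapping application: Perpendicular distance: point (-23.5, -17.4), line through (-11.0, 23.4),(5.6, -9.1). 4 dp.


|cross product| = 1083.53
|line direction| = sqrt(1331.81) = 36.494
Distance = 1083.53/sqrt(1331.81) = 29.6907

29.6907


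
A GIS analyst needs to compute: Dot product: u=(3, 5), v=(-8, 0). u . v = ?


u . v = u_x*v_x + u_y*v_y = 3*(-8) + 5*0
= (-24) + 0 = -24

-24


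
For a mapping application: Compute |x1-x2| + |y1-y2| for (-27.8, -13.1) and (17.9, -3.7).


|(-27.8)-17.9| + |(-13.1)-(-3.7)| = 45.7 + 9.4 = 55.1

55.1


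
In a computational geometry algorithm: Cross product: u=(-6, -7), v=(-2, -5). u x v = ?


u x v = u_x*v_y - u_y*v_x = (-6)*(-5) - (-7)*(-2)
= 30 - 14 = 16

16


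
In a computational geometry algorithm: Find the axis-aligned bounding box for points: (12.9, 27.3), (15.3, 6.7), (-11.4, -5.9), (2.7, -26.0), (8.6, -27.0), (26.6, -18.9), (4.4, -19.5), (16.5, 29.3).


x range: [-11.4, 26.6]
y range: [-27, 29.3]
Bounding box: (-11.4,-27) to (26.6,29.3)

(-11.4,-27) to (26.6,29.3)


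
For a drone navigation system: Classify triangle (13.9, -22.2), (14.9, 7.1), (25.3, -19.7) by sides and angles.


Side lengths squared: AB^2=859.49, BC^2=826.4, CA^2=136.21
Sorted: [136.21, 826.4, 859.49]
By sides: Scalene, By angles: Acute

Scalene, Acute


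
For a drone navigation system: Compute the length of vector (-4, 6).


|u| = sqrt((-4)^2 + 6^2) = sqrt(52) = 7.2111

7.2111


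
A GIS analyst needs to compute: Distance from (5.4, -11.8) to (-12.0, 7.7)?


dx=-17.4, dy=19.5
d^2 = (-17.4)^2 + 19.5^2 = 683.01
d = sqrt(683.01) = 26.1345

26.1345


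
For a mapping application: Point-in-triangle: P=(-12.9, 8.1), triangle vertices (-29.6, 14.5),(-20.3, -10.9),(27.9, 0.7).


Cross products: AB x AP = 364.66, BC x BP = 829.96, CA x CP = 137.54
All same sign? yes

Yes, inside


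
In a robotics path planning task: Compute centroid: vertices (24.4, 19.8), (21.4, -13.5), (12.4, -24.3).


Centroid = ((x_A+x_B+x_C)/3, (y_A+y_B+y_C)/3)
= ((24.4+21.4+12.4)/3, (19.8+(-13.5)+(-24.3))/3)
= (19.4, -6)

(19.4, -6)


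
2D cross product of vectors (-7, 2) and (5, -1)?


u x v = u_x*v_y - u_y*v_x = (-7)*(-1) - 2*5
= 7 - 10 = -3

-3


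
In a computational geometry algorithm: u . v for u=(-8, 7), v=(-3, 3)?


u . v = u_x*v_x + u_y*v_y = (-8)*(-3) + 7*3
= 24 + 21 = 45

45


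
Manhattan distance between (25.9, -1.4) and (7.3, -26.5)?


|25.9-7.3| + |(-1.4)-(-26.5)| = 18.6 + 25.1 = 43.7

43.7


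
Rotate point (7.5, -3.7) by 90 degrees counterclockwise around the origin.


90° CCW: (x,y) -> (-y, x)
(7.5,-3.7) -> (3.7, 7.5)

(3.7, 7.5)


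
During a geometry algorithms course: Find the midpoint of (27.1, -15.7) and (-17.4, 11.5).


M = ((27.1+(-17.4))/2, ((-15.7)+11.5)/2)
= (4.85, -2.1)

(4.85, -2.1)
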